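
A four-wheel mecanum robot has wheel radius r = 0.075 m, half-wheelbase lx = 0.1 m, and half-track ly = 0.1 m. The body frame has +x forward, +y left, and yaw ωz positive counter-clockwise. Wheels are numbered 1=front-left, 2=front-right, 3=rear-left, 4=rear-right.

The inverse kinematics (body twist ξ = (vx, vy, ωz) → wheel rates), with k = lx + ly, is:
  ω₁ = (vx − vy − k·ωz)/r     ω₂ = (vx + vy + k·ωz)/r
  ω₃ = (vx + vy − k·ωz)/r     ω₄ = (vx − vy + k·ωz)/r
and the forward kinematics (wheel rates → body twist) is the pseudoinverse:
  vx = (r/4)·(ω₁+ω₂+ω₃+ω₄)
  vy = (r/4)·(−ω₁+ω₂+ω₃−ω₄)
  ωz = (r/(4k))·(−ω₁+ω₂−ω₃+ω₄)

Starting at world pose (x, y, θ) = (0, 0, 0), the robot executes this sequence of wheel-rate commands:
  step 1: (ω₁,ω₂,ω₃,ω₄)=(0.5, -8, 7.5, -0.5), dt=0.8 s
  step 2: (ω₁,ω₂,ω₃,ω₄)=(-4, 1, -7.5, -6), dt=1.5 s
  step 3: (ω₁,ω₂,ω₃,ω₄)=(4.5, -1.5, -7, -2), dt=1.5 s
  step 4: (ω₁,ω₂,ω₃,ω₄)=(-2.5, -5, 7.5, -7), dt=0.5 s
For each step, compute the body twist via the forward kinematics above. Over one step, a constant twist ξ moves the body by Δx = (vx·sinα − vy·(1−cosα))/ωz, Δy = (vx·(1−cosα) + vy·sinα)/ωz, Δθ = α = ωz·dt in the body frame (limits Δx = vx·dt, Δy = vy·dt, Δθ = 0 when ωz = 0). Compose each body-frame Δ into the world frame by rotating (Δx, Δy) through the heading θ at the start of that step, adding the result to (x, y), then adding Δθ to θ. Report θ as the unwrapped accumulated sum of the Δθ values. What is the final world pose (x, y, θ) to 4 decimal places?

step 1: ξ=(vx,vy,ωz)=(-0.0094, -0.0094, -1.5469), dt=0.8 → body Δ=(-0.0098, -0.0016, -1.2375) → world pose (-0.0098, -0.0016, -1.2375)
step 2: ξ=(vx,vy,ωz)=(-0.3094, 0.0656, 0.6094), dt=1.5 → body Δ=(-0.4440, -0.1124, 0.9141) → world pose (-0.2613, 0.3812, -0.3234)
step 3: ξ=(vx,vy,ωz)=(-0.1125, -0.2062, -0.0938), dt=1.5 → body Δ=(-0.1899, -0.2965, -0.1406) → world pose (-0.5356, 0.1604, -0.4641)
step 4: ξ=(vx,vy,ωz)=(-0.1313, 0.2250, -1.5937), dt=0.5 → body Δ=(-0.0164, 0.1258, -0.7969) → world pose (-0.4940, 0.2802, -1.2609)

(-0.4940, 0.2802, -1.2609)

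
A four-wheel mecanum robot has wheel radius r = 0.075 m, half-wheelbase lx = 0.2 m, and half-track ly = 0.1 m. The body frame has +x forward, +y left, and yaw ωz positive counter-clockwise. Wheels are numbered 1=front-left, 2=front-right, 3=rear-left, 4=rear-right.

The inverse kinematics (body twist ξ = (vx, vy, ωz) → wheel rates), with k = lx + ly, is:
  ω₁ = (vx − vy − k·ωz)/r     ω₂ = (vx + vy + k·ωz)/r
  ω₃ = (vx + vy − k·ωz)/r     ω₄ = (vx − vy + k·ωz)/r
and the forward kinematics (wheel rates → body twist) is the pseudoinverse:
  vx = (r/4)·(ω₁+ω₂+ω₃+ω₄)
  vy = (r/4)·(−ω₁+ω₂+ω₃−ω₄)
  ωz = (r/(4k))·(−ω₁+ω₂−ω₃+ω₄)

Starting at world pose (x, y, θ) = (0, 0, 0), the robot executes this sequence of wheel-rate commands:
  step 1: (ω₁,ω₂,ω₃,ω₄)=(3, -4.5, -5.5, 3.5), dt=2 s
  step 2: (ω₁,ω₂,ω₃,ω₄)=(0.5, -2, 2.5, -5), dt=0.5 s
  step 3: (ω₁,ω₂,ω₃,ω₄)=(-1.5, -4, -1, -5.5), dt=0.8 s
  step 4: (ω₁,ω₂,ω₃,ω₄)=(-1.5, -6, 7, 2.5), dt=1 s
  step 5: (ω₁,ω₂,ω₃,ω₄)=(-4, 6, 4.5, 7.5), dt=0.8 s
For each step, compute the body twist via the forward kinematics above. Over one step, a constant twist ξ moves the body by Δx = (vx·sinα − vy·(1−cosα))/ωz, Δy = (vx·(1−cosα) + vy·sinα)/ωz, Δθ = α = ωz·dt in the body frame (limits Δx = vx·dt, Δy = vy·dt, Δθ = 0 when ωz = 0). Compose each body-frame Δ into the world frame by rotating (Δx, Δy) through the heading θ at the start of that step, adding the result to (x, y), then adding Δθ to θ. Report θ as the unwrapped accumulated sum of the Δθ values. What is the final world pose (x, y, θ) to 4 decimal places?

step 1: ξ=(vx,vy,ωz)=(-0.0656, -0.3094, 0.0938), dt=2.0 → body Δ=(-0.0726, -0.6274, 0.1875) → world pose (-0.0726, -0.6274, 0.1875)
step 2: ξ=(vx,vy,ωz)=(-0.0750, 0.0938, -0.6250), dt=0.5 → body Δ=(-0.0296, 0.0519, -0.3125) → world pose (-0.1114, -0.5819, -0.1250)
step 3: ξ=(vx,vy,ωz)=(-0.2250, 0.0375, -0.4375), dt=0.8 → body Δ=(-0.1712, 0.0606, -0.3500) → world pose (-0.2737, -0.5005, -0.4750)
step 4: ξ=(vx,vy,ωz)=(0.0375, 0.0000, -0.5625), dt=1.0 → body Δ=(0.0356, -0.0103, -0.5625) → world pose (-0.2468, -0.5259, -1.0375)
step 5: ξ=(vx,vy,ωz)=(0.2625, 0.1312, 0.8125), dt=0.8 → body Δ=(0.1626, 0.1636, 0.6500) → world pose (-0.0232, -0.5827, -0.3875)

(-0.0232, -0.5827, -0.3875)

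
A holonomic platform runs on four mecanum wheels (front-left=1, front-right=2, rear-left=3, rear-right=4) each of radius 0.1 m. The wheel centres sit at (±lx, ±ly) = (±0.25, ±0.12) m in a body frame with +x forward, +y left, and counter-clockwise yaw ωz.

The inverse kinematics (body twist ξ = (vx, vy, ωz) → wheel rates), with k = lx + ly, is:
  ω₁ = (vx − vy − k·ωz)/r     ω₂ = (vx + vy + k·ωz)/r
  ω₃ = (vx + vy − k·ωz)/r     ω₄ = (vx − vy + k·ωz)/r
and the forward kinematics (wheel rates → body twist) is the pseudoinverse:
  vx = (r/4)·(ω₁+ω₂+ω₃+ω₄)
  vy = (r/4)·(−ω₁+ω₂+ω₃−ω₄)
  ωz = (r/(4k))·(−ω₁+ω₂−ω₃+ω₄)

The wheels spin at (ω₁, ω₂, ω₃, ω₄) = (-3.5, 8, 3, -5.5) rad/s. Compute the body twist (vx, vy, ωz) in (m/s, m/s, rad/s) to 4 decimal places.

k = lx + ly = 0.25 + 0.12 = 0.3700
ω₁+ω₂+ω₃+ω₄ = 2.0000  →  vx = (0.1/4)·2.0000 = 0.0500
−ω₁+ω₂+ω₃−ω₄ = 20.0000  →  vy = (0.1/4)·20.0000 = 0.5000
−ω₁+ω₂−ω₃+ω₄ = 3.0000  →  ωz = (0.1/1.4800)·3.0000 = 0.2027

(0.0500, 0.5000, 0.2027)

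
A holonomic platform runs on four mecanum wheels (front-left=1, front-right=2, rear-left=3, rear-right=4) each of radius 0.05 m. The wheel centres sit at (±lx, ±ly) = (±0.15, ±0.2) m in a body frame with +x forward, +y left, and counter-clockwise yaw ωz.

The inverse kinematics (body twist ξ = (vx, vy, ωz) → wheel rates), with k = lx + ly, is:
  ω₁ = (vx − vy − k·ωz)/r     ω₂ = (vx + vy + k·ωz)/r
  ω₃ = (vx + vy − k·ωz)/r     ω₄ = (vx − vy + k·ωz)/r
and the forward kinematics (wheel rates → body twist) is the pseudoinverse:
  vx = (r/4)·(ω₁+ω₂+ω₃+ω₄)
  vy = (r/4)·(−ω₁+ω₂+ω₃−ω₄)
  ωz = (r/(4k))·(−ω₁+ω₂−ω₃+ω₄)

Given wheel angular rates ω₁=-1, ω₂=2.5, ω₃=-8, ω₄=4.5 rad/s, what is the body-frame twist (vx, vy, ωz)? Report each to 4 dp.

k = lx + ly = 0.15 + 0.2 = 0.3500
ω₁+ω₂+ω₃+ω₄ = -2.0000  →  vx = (0.05/4)·-2.0000 = -0.0250
−ω₁+ω₂+ω₃−ω₄ = -9.0000  →  vy = (0.05/4)·-9.0000 = -0.1125
−ω₁+ω₂−ω₃+ω₄ = 16.0000  →  ωz = (0.05/1.4000)·16.0000 = 0.5714

(-0.0250, -0.1125, 0.5714)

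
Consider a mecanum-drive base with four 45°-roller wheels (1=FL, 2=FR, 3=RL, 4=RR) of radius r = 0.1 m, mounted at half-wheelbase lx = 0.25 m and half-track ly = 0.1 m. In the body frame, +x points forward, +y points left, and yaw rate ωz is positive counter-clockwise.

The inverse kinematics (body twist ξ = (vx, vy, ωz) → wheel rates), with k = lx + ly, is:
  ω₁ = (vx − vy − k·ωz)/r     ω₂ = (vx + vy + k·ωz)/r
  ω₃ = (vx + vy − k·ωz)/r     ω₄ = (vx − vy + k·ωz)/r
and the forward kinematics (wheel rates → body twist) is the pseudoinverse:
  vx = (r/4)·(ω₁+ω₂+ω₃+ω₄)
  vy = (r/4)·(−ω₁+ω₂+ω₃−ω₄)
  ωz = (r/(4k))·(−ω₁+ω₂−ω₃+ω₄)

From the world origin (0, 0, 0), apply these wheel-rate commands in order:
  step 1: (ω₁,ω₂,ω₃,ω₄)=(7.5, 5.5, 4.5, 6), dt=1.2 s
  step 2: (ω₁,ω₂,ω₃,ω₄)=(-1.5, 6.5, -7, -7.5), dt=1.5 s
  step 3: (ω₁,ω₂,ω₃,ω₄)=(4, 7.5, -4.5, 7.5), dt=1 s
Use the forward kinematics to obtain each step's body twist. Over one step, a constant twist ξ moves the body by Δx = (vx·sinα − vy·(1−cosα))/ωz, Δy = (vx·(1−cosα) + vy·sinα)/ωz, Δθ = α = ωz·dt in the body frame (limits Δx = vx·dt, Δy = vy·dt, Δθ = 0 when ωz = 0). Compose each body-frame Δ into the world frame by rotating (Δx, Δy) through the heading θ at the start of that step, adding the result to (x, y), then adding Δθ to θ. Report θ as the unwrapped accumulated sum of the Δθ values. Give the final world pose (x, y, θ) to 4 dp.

(0.5515, 0.3304, 1.8679)

step 1: ξ=(vx,vy,ωz)=(0.5875, -0.0875, -0.0357), dt=1.2 → body Δ=(0.7025, -0.1201, -0.0429) → world pose (0.7025, -0.1201, -0.0429)
step 2: ξ=(vx,vy,ωz)=(-0.2375, 0.2125, 0.5357), dt=1.5 → body Δ=(-0.4405, 0.1499, 0.8036) → world pose (0.2689, 0.0486, 0.7607)
step 3: ξ=(vx,vy,ωz)=(0.3625, -0.2125, 1.1071), dt=1.0 → body Δ=(0.3990, 0.0093, 1.1071) → world pose (0.5515, 0.3304, 1.8679)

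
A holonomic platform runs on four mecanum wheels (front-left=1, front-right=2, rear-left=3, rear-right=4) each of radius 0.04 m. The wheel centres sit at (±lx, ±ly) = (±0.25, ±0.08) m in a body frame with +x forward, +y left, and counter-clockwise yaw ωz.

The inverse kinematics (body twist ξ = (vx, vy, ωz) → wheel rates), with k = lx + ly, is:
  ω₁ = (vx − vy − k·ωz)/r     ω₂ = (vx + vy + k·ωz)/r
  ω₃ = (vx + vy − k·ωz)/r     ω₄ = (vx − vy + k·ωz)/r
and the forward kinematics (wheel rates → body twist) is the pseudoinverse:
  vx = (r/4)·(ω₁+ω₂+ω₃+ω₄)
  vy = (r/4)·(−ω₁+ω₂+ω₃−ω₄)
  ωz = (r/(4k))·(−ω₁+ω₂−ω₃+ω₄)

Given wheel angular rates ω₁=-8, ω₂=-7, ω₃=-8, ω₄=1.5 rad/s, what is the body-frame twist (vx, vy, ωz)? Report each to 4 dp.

(-0.2150, -0.0850, 0.3182)

k = lx + ly = 0.25 + 0.08 = 0.3300
ω₁+ω₂+ω₃+ω₄ = -21.5000  →  vx = (0.04/4)·-21.5000 = -0.2150
−ω₁+ω₂+ω₃−ω₄ = -8.5000  →  vy = (0.04/4)·-8.5000 = -0.0850
−ω₁+ω₂−ω₃+ω₄ = 10.5000  →  ωz = (0.04/1.3200)·10.5000 = 0.3182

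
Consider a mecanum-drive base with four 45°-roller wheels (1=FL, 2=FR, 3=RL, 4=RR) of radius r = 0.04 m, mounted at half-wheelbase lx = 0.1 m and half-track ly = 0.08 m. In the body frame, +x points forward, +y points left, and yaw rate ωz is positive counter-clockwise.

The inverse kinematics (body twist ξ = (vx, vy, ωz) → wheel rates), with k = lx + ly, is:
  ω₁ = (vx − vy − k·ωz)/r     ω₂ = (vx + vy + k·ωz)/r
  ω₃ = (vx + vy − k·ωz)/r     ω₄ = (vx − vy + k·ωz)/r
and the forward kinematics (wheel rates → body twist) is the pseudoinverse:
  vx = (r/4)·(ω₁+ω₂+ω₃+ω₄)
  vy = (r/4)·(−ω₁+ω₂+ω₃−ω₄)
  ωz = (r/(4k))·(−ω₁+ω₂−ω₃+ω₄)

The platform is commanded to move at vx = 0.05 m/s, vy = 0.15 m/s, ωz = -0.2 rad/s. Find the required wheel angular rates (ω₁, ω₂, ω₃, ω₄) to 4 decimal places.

(-1.6000, 4.1000, 5.9000, -3.4000)

k = lx + ly = 0.1 + 0.08 = 0.1800;  k·ωz = 0.1800·-0.2 = -0.0360
ω₁ (FL) = (vx − vy − k·ωz)/r = -0.0640/0.04 = -1.6000
ω₂ (FR) = (vx + vy + k·ωz)/r = 0.1640/0.04 = 4.1000
ω₃ (RL) = (vx + vy − k·ωz)/r = 0.2360/0.04 = 5.9000
ω₄ (RR) = (vx − vy + k·ωz)/r = -0.1360/0.04 = -3.4000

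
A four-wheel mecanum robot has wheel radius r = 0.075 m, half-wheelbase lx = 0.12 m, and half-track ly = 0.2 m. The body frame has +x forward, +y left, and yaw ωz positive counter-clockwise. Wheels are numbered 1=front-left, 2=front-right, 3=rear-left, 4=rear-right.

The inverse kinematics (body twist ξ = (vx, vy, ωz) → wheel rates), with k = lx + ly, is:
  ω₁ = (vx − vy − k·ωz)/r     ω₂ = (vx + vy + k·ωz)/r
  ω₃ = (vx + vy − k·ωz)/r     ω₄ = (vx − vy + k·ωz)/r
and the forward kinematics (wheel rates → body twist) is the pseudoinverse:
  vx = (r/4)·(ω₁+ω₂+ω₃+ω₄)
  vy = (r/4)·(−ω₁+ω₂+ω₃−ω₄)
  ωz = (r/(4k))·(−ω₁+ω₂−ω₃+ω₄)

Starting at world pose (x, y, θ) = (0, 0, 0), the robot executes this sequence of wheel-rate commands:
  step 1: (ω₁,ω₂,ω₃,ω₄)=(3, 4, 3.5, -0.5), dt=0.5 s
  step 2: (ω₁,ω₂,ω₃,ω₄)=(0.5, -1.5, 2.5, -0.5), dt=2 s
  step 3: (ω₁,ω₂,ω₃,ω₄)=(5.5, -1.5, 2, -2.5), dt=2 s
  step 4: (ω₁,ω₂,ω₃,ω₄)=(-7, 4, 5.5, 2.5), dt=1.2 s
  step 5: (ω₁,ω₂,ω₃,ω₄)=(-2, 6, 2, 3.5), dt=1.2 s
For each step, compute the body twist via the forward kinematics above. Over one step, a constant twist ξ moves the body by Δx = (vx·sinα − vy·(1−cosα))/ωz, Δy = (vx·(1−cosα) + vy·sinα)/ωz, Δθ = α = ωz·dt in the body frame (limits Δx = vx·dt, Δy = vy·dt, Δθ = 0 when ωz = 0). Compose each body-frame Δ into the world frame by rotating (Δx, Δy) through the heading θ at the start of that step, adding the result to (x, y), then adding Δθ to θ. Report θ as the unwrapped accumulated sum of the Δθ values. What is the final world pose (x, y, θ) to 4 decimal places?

step 1: ξ=(vx,vy,ωz)=(0.1875, 0.0938, -0.1758), dt=0.5 → body Δ=(0.0957, 0.0427, -0.0879) → world pose (0.0957, 0.0427, -0.0879)
step 2: ξ=(vx,vy,ωz)=(0.0188, 0.0188, -0.2930), dt=2.0 → body Δ=(0.0461, 0.0247, -0.5859) → world pose (0.1437, 0.0633, -0.6738)
step 3: ξ=(vx,vy,ωz)=(0.0656, -0.0469, -0.6738), dt=2.0 → body Δ=(0.0408, -0.1437, -1.3477) → world pose (0.0860, -0.0745, -2.0215)
step 4: ξ=(vx,vy,ωz)=(0.0937, 0.2625, 0.4688), dt=1.2 → body Δ=(0.0204, 0.3295, 0.5625) → world pose (0.3737, -0.2363, -1.4590)
step 5: ξ=(vx,vy,ωz)=(0.1781, 0.1219, 0.5566), dt=1.2 → body Δ=(0.1511, 0.2044, 0.6680) → world pose (0.5936, -0.3637, -0.7910)

(0.5936, -0.3637, -0.7910)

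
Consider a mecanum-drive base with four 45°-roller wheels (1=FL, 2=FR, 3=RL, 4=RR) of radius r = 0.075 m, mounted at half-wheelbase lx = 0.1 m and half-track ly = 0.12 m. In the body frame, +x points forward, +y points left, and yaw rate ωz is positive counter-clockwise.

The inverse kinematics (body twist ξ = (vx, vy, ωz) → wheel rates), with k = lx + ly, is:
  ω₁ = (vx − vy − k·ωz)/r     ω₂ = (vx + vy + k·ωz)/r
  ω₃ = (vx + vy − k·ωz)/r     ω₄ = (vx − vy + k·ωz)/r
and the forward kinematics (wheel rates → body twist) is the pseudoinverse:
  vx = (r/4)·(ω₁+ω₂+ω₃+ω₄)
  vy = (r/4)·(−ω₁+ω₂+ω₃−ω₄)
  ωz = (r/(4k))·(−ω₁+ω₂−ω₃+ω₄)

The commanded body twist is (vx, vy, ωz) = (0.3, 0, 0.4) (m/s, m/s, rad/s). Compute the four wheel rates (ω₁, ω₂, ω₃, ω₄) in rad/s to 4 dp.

k = lx + ly = 0.1 + 0.12 = 0.2200;  k·ωz = 0.2200·0.4 = 0.0880
ω₁ (FL) = (vx − vy − k·ωz)/r = 0.2120/0.075 = 2.8267
ω₂ (FR) = (vx + vy + k·ωz)/r = 0.3880/0.075 = 5.1733
ω₃ (RL) = (vx + vy − k·ωz)/r = 0.2120/0.075 = 2.8267
ω₄ (RR) = (vx − vy + k·ωz)/r = 0.3880/0.075 = 5.1733

(2.8267, 5.1733, 2.8267, 5.1733)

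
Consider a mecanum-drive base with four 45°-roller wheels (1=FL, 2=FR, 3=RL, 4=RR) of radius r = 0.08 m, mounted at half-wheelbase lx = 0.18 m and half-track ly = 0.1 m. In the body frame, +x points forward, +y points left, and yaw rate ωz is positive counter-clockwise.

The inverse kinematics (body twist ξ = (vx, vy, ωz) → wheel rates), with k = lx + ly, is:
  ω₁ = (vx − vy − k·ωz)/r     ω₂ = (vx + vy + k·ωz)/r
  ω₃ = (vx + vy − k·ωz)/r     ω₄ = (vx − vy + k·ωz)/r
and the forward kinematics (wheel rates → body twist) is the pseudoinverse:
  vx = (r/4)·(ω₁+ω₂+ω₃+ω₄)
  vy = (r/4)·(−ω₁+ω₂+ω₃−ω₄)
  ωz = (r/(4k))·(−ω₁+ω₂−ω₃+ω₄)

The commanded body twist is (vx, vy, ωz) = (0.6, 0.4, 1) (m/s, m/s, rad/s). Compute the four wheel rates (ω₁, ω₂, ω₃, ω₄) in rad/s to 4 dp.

k = lx + ly = 0.18 + 0.1 = 0.2800;  k·ωz = 0.2800·1 = 0.2800
ω₁ (FL) = (vx − vy − k·ωz)/r = -0.0800/0.08 = -1.0000
ω₂ (FR) = (vx + vy + k·ωz)/r = 1.2800/0.08 = 16.0000
ω₃ (RL) = (vx + vy − k·ωz)/r = 0.7200/0.08 = 9.0000
ω₄ (RR) = (vx − vy + k·ωz)/r = 0.4800/0.08 = 6.0000

(-1.0000, 16.0000, 9.0000, 6.0000)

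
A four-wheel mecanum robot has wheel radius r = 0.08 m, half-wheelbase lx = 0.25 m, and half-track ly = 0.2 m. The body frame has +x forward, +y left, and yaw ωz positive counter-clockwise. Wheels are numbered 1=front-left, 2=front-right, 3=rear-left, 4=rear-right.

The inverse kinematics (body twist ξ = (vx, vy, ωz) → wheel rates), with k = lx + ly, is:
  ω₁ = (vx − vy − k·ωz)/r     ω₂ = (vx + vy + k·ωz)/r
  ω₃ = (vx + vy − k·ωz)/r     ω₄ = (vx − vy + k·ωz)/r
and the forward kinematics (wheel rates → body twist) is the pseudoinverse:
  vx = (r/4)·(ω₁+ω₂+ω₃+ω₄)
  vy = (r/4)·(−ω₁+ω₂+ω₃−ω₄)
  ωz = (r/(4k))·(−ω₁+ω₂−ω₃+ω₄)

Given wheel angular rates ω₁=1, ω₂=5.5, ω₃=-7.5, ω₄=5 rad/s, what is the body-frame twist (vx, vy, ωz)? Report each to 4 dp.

k = lx + ly = 0.25 + 0.2 = 0.4500
ω₁+ω₂+ω₃+ω₄ = 4.0000  →  vx = (0.08/4)·4.0000 = 0.0800
−ω₁+ω₂+ω₃−ω₄ = -8.0000  →  vy = (0.08/4)·-8.0000 = -0.1600
−ω₁+ω₂−ω₃+ω₄ = 17.0000  →  ωz = (0.08/1.8000)·17.0000 = 0.7556

(0.0800, -0.1600, 0.7556)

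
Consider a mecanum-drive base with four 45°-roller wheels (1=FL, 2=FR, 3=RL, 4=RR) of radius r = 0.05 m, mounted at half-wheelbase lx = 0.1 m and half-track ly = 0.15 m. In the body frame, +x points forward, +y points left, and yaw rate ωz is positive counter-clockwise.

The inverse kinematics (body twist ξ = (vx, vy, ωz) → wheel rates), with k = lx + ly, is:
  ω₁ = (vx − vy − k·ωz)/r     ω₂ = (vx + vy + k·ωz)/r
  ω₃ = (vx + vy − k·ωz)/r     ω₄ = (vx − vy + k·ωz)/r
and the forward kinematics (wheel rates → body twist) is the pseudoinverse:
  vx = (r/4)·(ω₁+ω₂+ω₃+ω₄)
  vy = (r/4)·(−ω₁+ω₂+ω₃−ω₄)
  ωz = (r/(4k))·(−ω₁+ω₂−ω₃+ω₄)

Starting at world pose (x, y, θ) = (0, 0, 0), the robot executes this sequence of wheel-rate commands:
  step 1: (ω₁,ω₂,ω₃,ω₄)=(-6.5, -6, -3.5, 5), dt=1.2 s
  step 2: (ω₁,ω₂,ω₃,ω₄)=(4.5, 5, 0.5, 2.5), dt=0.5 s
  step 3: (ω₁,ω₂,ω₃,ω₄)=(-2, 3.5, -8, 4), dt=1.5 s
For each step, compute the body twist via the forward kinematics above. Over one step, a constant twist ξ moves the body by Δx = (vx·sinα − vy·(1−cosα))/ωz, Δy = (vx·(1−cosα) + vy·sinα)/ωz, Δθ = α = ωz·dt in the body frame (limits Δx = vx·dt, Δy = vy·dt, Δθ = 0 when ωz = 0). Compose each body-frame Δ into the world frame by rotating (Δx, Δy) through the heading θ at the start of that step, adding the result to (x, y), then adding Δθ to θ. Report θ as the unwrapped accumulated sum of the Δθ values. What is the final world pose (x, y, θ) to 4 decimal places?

step 1: ξ=(vx,vy,ωz)=(-0.1375, -0.1000, 0.4500), dt=1.2 → body Δ=(-0.1255, -0.1577, 0.5400) → world pose (-0.1255, -0.1577, 0.5400)
step 2: ξ=(vx,vy,ωz)=(0.1562, -0.0188, 0.1250), dt=0.5 → body Δ=(0.0784, -0.0069, 0.0625) → world pose (-0.0547, -0.1234, 0.6025)
step 3: ξ=(vx,vy,ωz)=(-0.0312, -0.0813, 0.8750), dt=1.5 → body Δ=(0.0346, -0.1164, 1.3125) → world pose (0.0398, -0.1996, 1.9150)

(0.0398, -0.1996, 1.9150)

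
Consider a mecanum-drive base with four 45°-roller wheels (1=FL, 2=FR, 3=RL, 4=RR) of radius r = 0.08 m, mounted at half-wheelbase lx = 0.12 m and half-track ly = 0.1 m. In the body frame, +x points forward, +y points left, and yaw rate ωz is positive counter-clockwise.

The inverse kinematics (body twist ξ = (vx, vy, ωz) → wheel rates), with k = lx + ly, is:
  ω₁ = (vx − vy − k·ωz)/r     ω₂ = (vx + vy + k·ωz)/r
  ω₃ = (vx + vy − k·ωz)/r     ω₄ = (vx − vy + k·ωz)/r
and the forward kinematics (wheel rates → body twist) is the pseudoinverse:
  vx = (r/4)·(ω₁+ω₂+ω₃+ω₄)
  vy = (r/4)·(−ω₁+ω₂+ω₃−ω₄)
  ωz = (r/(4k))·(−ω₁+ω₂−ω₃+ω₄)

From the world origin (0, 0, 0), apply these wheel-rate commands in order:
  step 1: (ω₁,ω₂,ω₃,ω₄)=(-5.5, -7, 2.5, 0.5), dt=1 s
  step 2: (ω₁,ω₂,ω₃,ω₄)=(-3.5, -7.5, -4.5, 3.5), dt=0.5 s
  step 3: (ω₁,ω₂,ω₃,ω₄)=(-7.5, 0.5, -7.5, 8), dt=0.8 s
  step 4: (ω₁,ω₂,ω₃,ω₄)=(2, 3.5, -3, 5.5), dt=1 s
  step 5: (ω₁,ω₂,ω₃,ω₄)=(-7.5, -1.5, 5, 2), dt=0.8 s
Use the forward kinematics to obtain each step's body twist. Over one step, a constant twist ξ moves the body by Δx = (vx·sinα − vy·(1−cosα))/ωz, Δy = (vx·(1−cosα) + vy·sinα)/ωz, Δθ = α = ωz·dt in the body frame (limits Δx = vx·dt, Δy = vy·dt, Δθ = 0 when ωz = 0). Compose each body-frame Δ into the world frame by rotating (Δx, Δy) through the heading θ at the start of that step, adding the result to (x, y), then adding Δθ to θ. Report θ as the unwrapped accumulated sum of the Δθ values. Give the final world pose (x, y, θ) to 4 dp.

(-0.3231, -0.1310, 2.7000)

step 1: ξ=(vx,vy,ωz)=(-0.1900, 0.0100, -0.3182), dt=1.0 → body Δ=(-0.1852, 0.0398, -0.3182) → world pose (-0.1852, 0.0398, -0.3182)
step 2: ξ=(vx,vy,ωz)=(-0.2400, -0.2400, 0.3636), dt=0.5 → body Δ=(-0.1085, -0.1302, 0.1818) → world pose (-0.3290, -0.0499, -0.1364)
step 3: ξ=(vx,vy,ωz)=(-0.1300, -0.1500, 2.1364), dt=0.8 → body Δ=(0.0196, -0.1388, 1.7091) → world pose (-0.3284, -0.1901, 1.5727)
step 4: ξ=(vx,vy,ωz)=(0.1600, -0.1400, 0.9091), dt=1.0 → body Δ=(0.1982, -0.0536, 0.9091) → world pose (-0.2752, 0.0082, 2.4818)
step 5: ξ=(vx,vy,ωz)=(-0.0400, 0.1800, 0.2727), dt=0.8 → body Δ=(-0.0474, 0.1394, 0.2182) → world pose (-0.3231, -0.1310, 2.7000)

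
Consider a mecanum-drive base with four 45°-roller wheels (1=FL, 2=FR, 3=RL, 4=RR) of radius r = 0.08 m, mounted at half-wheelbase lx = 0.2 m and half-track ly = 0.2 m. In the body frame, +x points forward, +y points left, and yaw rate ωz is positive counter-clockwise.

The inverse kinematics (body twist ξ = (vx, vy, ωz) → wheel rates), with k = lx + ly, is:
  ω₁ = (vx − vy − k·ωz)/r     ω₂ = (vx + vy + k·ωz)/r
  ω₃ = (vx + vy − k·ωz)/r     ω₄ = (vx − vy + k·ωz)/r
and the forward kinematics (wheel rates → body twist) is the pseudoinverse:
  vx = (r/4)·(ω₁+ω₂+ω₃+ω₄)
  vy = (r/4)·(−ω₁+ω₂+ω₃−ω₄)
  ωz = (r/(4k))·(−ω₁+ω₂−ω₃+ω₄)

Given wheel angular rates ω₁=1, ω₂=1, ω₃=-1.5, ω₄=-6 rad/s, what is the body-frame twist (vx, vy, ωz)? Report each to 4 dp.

k = lx + ly = 0.2 + 0.2 = 0.4000
ω₁+ω₂+ω₃+ω₄ = -5.5000  →  vx = (0.08/4)·-5.5000 = -0.1100
−ω₁+ω₂+ω₃−ω₄ = 4.5000  →  vy = (0.08/4)·4.5000 = 0.0900
−ω₁+ω₂−ω₃+ω₄ = -4.5000  →  ωz = (0.08/1.6000)·-4.5000 = -0.2250

(-0.1100, 0.0900, -0.2250)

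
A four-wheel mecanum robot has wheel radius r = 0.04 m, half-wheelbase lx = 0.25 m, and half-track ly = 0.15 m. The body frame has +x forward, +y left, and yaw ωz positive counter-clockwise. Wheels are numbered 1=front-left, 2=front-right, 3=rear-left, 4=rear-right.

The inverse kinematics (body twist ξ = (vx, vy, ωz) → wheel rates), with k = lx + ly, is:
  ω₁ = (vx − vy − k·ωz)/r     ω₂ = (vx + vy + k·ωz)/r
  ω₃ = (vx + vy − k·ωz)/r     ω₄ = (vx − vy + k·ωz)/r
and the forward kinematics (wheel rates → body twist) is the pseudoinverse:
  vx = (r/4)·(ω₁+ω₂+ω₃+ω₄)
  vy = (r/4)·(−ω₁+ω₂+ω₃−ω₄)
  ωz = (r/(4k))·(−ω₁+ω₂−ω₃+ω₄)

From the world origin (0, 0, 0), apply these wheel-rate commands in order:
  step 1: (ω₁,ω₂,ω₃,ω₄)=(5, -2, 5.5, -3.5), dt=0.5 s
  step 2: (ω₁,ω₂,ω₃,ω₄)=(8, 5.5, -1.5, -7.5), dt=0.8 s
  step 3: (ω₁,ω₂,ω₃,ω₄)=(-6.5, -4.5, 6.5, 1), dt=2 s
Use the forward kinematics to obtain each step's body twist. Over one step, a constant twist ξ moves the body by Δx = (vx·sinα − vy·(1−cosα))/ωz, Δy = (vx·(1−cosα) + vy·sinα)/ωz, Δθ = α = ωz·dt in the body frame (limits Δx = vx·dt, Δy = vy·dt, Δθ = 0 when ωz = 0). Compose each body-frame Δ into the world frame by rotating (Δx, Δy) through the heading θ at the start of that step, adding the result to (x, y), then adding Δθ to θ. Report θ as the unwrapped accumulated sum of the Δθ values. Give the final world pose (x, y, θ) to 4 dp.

(0.0716, 0.1895, -0.5450)

step 1: ξ=(vx,vy,ωz)=(0.0500, 0.0200, -0.4000), dt=0.5 → body Δ=(0.0258, 0.0074, -0.2000) → world pose (0.0258, 0.0074, -0.2000)
step 2: ξ=(vx,vy,ωz)=(0.0450, 0.0350, -0.2125), dt=0.8 → body Δ=(0.0382, 0.0248, -0.1700) → world pose (0.0682, 0.0242, -0.3700)
step 3: ξ=(vx,vy,ωz)=(-0.0350, 0.0750, -0.0875), dt=2.0 → body Δ=(-0.0566, 0.1553, -0.1750) → world pose (0.0716, 0.1895, -0.5450)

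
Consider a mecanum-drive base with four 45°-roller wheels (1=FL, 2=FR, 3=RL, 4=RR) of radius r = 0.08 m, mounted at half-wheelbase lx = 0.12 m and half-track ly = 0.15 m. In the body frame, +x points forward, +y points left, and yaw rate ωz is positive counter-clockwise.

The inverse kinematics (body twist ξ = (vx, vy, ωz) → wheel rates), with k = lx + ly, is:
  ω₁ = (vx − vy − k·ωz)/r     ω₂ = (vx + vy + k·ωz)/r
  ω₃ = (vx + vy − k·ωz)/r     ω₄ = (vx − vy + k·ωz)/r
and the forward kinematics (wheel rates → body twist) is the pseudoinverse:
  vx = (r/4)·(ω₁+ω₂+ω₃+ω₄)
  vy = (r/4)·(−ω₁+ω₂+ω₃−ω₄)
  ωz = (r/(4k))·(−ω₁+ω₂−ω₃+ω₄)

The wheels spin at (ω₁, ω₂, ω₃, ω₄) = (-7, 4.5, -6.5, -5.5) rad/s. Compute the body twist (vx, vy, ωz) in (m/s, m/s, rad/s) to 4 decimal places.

k = lx + ly = 0.12 + 0.15 = 0.2700
ω₁+ω₂+ω₃+ω₄ = -14.5000  →  vx = (0.08/4)·-14.5000 = -0.2900
−ω₁+ω₂+ω₃−ω₄ = 10.5000  →  vy = (0.08/4)·10.5000 = 0.2100
−ω₁+ω₂−ω₃+ω₄ = 12.5000  →  ωz = (0.08/1.0800)·12.5000 = 0.9259

(-0.2900, 0.2100, 0.9259)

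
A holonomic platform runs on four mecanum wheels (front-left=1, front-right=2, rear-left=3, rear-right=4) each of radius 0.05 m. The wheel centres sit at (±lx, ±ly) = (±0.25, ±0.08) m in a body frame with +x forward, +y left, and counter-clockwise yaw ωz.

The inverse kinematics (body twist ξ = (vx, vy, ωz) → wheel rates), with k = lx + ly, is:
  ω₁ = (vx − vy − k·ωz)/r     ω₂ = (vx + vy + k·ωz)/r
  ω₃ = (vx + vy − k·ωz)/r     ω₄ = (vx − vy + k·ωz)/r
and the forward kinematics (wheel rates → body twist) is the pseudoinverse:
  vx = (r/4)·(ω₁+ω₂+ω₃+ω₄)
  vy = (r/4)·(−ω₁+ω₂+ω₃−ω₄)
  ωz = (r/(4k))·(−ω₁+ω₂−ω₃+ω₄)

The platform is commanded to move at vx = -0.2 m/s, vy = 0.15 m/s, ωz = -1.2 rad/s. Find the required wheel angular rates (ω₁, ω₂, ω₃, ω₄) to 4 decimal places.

(0.9200, -8.9200, 6.9200, -14.9200)

k = lx + ly = 0.25 + 0.08 = 0.3300;  k·ωz = 0.3300·-1.2 = -0.3960
ω₁ (FL) = (vx − vy − k·ωz)/r = 0.0460/0.05 = 0.9200
ω₂ (FR) = (vx + vy + k·ωz)/r = -0.4460/0.05 = -8.9200
ω₃ (RL) = (vx + vy − k·ωz)/r = 0.3460/0.05 = 6.9200
ω₄ (RR) = (vx − vy + k·ωz)/r = -0.7460/0.05 = -14.9200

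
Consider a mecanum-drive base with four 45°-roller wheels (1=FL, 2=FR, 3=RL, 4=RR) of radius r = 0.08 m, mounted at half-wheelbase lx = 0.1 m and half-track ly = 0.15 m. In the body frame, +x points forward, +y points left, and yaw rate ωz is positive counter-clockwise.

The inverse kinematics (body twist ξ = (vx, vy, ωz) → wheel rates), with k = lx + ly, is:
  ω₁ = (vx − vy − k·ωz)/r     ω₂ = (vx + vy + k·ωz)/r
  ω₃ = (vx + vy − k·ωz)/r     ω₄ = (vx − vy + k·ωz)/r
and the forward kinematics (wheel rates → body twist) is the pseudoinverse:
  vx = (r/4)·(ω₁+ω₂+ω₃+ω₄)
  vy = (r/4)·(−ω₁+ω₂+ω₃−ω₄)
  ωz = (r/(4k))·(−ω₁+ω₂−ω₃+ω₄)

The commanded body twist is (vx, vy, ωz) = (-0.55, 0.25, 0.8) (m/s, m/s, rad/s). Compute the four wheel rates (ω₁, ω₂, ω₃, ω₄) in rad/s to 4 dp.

k = lx + ly = 0.1 + 0.15 = 0.2500;  k·ωz = 0.2500·0.8 = 0.2000
ω₁ (FL) = (vx − vy − k·ωz)/r = -1.0000/0.08 = -12.5000
ω₂ (FR) = (vx + vy + k·ωz)/r = -0.1000/0.08 = -1.2500
ω₃ (RL) = (vx + vy − k·ωz)/r = -0.5000/0.08 = -6.2500
ω₄ (RR) = (vx − vy + k·ωz)/r = -0.6000/0.08 = -7.5000

(-12.5000, -1.2500, -6.2500, -7.5000)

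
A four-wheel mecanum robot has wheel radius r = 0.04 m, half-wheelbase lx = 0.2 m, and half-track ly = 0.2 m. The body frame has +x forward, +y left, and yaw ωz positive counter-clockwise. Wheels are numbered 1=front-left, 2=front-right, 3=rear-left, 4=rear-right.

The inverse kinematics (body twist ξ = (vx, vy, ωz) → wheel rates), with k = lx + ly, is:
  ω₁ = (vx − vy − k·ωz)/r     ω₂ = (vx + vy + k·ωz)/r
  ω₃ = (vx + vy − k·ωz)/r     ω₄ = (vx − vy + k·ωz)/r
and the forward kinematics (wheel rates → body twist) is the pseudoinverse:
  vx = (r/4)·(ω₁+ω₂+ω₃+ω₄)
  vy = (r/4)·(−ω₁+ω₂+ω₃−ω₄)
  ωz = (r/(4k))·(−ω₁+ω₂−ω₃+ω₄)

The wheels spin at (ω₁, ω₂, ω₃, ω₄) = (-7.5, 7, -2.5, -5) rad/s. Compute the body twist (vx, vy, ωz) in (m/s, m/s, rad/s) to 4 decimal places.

k = lx + ly = 0.2 + 0.2 = 0.4000
ω₁+ω₂+ω₃+ω₄ = -8.0000  →  vx = (0.04/4)·-8.0000 = -0.0800
−ω₁+ω₂+ω₃−ω₄ = 17.0000  →  vy = (0.04/4)·17.0000 = 0.1700
−ω₁+ω₂−ω₃+ω₄ = 12.0000  →  ωz = (0.04/1.6000)·12.0000 = 0.3000

(-0.0800, 0.1700, 0.3000)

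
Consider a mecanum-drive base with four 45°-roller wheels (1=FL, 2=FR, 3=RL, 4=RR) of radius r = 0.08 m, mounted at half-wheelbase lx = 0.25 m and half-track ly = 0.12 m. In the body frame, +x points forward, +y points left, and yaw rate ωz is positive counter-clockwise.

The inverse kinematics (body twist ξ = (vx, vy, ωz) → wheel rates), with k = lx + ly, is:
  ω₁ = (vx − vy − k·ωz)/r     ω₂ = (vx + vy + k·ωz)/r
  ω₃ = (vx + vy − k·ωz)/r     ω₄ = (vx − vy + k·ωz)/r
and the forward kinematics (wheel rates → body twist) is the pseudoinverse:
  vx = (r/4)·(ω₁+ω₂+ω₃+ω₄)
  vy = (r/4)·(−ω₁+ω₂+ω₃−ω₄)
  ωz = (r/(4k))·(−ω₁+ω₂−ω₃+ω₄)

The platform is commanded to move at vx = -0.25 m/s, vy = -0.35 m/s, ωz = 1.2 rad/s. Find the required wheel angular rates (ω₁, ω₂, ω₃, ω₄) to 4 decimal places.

(-4.3000, -1.9500, -13.0500, 6.8000)

k = lx + ly = 0.25 + 0.12 = 0.3700;  k·ωz = 0.3700·1.2 = 0.4440
ω₁ (FL) = (vx − vy − k·ωz)/r = -0.3440/0.08 = -4.3000
ω₂ (FR) = (vx + vy + k·ωz)/r = -0.1560/0.08 = -1.9500
ω₃ (RL) = (vx + vy − k·ωz)/r = -1.0440/0.08 = -13.0500
ω₄ (RR) = (vx − vy + k·ωz)/r = 0.5440/0.08 = 6.8000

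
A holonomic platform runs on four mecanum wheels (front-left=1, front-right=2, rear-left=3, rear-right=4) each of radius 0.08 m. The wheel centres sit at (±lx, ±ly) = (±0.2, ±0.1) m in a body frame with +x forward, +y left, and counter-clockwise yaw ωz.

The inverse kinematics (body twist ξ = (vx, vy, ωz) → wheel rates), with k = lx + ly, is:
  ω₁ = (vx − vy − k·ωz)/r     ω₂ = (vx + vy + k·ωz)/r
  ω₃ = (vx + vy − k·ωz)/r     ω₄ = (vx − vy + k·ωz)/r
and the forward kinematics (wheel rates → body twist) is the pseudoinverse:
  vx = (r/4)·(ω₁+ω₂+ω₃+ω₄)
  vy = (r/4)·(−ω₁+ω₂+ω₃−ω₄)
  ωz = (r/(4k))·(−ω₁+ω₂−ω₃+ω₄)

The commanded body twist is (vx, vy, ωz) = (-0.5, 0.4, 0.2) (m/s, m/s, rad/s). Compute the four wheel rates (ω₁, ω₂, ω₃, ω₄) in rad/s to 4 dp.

k = lx + ly = 0.2 + 0.1 = 0.3000;  k·ωz = 0.3000·0.2 = 0.0600
ω₁ (FL) = (vx − vy − k·ωz)/r = -0.9600/0.08 = -12.0000
ω₂ (FR) = (vx + vy + k·ωz)/r = -0.0400/0.08 = -0.5000
ω₃ (RL) = (vx + vy − k·ωz)/r = -0.1600/0.08 = -2.0000
ω₄ (RR) = (vx − vy + k·ωz)/r = -0.8400/0.08 = -10.5000

(-12.0000, -0.5000, -2.0000, -10.5000)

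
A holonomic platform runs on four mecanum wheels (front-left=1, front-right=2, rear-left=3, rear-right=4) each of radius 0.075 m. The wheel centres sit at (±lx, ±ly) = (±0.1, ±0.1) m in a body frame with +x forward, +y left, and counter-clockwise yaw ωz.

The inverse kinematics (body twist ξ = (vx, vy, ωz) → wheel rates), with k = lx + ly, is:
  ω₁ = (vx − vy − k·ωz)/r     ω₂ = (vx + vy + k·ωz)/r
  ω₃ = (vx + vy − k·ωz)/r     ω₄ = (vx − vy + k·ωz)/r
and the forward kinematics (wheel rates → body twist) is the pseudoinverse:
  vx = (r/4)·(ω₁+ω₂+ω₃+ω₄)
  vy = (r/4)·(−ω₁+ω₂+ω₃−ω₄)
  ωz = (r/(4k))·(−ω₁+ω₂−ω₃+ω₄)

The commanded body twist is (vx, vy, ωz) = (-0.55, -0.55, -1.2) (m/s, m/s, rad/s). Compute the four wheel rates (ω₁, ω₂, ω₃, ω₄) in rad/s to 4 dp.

k = lx + ly = 0.1 + 0.1 = 0.2000;  k·ωz = 0.2000·-1.2 = -0.2400
ω₁ (FL) = (vx − vy − k·ωz)/r = 0.2400/0.075 = 3.2000
ω₂ (FR) = (vx + vy + k·ωz)/r = -1.3400/0.075 = -17.8667
ω₃ (RL) = (vx + vy − k·ωz)/r = -0.8600/0.075 = -11.4667
ω₄ (RR) = (vx − vy + k·ωz)/r = -0.2400/0.075 = -3.2000

(3.2000, -17.8667, -11.4667, -3.2000)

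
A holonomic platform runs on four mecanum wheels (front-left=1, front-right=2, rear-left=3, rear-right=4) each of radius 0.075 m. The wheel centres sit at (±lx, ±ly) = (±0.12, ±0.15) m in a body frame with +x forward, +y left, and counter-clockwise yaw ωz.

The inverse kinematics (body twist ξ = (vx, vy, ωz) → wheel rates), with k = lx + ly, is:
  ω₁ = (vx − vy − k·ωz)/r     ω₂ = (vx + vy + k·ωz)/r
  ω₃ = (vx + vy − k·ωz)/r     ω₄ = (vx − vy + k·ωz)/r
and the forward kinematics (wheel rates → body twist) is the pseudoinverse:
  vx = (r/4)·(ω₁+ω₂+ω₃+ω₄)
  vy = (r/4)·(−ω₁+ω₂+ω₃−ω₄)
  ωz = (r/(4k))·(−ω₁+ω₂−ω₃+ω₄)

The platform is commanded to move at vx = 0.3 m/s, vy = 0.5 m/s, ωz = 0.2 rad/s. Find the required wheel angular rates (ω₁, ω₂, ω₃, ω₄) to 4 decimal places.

k = lx + ly = 0.12 + 0.15 = 0.2700;  k·ωz = 0.2700·0.2 = 0.0540
ω₁ (FL) = (vx − vy − k·ωz)/r = -0.2540/0.075 = -3.3867
ω₂ (FR) = (vx + vy + k·ωz)/r = 0.8540/0.075 = 11.3867
ω₃ (RL) = (vx + vy − k·ωz)/r = 0.7460/0.075 = 9.9467
ω₄ (RR) = (vx − vy + k·ωz)/r = -0.1460/0.075 = -1.9467

(-3.3867, 11.3867, 9.9467, -1.9467)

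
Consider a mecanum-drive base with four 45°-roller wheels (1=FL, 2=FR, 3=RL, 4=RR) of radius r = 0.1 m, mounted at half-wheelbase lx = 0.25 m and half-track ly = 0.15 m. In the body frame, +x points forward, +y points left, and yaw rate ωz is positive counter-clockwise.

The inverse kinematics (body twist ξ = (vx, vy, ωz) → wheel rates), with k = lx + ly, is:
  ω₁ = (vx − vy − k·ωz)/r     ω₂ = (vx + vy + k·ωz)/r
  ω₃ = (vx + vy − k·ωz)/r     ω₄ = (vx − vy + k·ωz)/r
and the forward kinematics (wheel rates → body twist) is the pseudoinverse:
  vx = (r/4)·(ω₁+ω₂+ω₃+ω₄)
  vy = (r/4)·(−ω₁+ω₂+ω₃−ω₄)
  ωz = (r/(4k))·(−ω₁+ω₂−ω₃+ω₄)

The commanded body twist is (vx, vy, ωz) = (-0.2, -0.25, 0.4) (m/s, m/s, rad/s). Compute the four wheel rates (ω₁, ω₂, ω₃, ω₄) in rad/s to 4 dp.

(-1.1000, -2.9000, -6.1000, 2.1000)

k = lx + ly = 0.25 + 0.15 = 0.4000;  k·ωz = 0.4000·0.4 = 0.1600
ω₁ (FL) = (vx − vy − k·ωz)/r = -0.1100/0.1 = -1.1000
ω₂ (FR) = (vx + vy + k·ωz)/r = -0.2900/0.1 = -2.9000
ω₃ (RL) = (vx + vy − k·ωz)/r = -0.6100/0.1 = -6.1000
ω₄ (RR) = (vx − vy + k·ωz)/r = 0.2100/0.1 = 2.1000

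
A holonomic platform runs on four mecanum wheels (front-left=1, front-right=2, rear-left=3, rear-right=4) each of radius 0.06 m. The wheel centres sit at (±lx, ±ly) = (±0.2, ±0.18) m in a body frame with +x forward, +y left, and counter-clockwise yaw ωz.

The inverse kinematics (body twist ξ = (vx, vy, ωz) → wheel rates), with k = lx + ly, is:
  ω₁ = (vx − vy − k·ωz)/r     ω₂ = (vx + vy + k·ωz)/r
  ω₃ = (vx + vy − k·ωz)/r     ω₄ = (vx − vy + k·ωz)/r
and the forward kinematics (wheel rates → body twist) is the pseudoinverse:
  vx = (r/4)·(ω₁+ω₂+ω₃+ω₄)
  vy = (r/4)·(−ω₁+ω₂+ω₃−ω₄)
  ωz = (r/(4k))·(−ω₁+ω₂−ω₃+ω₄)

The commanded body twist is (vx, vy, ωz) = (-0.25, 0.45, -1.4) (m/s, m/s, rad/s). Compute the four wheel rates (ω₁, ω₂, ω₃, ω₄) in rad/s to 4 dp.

(-2.8000, -5.5333, 12.2000, -20.5333)

k = lx + ly = 0.2 + 0.18 = 0.3800;  k·ωz = 0.3800·-1.4 = -0.5320
ω₁ (FL) = (vx − vy − k·ωz)/r = -0.1680/0.06 = -2.8000
ω₂ (FR) = (vx + vy + k·ωz)/r = -0.3320/0.06 = -5.5333
ω₃ (RL) = (vx + vy − k·ωz)/r = 0.7320/0.06 = 12.2000
ω₄ (RR) = (vx − vy + k·ωz)/r = -1.2320/0.06 = -20.5333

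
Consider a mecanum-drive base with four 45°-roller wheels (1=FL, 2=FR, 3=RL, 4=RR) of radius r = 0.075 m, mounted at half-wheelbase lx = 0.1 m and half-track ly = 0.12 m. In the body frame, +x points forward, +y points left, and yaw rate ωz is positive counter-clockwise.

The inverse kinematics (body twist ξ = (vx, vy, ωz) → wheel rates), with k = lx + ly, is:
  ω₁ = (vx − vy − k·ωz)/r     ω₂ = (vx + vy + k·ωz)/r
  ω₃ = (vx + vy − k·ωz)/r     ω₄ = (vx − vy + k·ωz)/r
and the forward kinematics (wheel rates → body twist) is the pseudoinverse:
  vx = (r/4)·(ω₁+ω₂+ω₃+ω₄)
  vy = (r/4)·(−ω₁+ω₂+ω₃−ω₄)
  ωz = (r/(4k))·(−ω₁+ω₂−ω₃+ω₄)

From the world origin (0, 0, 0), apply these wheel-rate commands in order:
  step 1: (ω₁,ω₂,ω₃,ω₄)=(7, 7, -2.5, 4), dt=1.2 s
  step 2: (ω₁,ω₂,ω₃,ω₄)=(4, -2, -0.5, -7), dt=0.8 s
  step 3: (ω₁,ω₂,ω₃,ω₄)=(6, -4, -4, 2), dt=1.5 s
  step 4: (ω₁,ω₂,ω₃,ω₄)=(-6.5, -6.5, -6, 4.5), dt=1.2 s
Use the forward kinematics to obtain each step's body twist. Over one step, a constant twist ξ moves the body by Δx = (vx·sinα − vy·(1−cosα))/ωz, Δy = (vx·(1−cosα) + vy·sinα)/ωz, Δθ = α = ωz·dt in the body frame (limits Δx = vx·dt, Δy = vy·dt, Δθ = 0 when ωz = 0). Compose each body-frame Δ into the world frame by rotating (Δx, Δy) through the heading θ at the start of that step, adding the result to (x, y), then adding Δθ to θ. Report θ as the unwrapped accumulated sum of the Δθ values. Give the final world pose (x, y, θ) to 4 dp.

(-0.2429, -0.6100, 0.3750)

step 1: ξ=(vx,vy,ωz)=(0.2906, -0.1219, 0.5540), dt=1.2 → body Δ=(0.3705, -0.0240, 0.6648) → world pose (0.3705, -0.0240, 0.6648)
step 2: ξ=(vx,vy,ωz)=(-0.1031, 0.0094, -1.0653), dt=0.8 → body Δ=(-0.0699, 0.0397, -0.8523) → world pose (0.2910, -0.0358, -0.1875)
step 3: ξ=(vx,vy,ωz)=(0.0000, -0.3000, -0.3409), dt=1.5 → body Δ=(-0.1126, -0.4306, -0.5114) → world pose (0.1001, -0.4380, -0.6989)
step 4: ξ=(vx,vy,ωz)=(-0.2719, -0.1969, 0.8949), dt=1.2 → body Δ=(-0.1519, -0.3524, 1.0739) → world pose (-0.2429, -0.6100, 0.3750)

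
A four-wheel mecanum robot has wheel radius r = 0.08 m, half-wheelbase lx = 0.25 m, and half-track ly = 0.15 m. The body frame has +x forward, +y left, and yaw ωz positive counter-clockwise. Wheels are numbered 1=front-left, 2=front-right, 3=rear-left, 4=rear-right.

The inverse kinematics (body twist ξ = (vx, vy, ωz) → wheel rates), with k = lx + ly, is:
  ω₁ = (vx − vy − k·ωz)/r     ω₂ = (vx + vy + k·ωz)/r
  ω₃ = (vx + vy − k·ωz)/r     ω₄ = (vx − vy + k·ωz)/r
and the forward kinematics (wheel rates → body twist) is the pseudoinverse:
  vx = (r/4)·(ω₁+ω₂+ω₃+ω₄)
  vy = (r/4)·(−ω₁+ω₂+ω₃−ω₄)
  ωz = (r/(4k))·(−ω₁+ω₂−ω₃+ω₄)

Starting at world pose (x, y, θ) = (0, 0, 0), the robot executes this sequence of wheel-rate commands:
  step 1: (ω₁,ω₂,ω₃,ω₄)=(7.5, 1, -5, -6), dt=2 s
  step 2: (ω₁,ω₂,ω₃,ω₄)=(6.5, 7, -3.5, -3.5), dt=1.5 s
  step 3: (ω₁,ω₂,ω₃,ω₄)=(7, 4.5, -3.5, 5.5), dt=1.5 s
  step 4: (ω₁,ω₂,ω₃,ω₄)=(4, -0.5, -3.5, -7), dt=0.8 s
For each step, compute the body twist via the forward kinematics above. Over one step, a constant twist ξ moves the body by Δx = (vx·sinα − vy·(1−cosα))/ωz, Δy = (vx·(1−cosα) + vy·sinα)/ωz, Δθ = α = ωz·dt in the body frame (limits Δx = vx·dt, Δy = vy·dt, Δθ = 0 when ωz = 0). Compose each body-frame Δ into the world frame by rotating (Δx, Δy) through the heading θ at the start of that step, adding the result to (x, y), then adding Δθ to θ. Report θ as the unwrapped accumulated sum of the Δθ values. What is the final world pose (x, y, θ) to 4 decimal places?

(0.0796, -0.7420, -0.5450)

step 1: ξ=(vx,vy,ωz)=(-0.0500, -0.1100, -0.3750), dt=2.0 → body Δ=(-0.1696, -0.1642, -0.7500) → world pose (-0.1696, -0.1642, -0.7500)
step 2: ξ=(vx,vy,ωz)=(0.1300, 0.0100, 0.0250), dt=1.5 → body Δ=(0.1947, 0.0187, 0.0375) → world pose (-0.0144, -0.2832, -0.7125)
step 3: ξ=(vx,vy,ωz)=(0.2700, -0.2300, 0.3250), dt=1.5 → body Δ=(0.4716, -0.2347, 0.4875) → world pose (0.1890, -0.7691, -0.2250)
step 4: ξ=(vx,vy,ωz)=(-0.1400, -0.0200, -0.4000), dt=0.8 → body Δ=(-0.1126, 0.0020, -0.3200) → world pose (0.0796, -0.7420, -0.5450)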